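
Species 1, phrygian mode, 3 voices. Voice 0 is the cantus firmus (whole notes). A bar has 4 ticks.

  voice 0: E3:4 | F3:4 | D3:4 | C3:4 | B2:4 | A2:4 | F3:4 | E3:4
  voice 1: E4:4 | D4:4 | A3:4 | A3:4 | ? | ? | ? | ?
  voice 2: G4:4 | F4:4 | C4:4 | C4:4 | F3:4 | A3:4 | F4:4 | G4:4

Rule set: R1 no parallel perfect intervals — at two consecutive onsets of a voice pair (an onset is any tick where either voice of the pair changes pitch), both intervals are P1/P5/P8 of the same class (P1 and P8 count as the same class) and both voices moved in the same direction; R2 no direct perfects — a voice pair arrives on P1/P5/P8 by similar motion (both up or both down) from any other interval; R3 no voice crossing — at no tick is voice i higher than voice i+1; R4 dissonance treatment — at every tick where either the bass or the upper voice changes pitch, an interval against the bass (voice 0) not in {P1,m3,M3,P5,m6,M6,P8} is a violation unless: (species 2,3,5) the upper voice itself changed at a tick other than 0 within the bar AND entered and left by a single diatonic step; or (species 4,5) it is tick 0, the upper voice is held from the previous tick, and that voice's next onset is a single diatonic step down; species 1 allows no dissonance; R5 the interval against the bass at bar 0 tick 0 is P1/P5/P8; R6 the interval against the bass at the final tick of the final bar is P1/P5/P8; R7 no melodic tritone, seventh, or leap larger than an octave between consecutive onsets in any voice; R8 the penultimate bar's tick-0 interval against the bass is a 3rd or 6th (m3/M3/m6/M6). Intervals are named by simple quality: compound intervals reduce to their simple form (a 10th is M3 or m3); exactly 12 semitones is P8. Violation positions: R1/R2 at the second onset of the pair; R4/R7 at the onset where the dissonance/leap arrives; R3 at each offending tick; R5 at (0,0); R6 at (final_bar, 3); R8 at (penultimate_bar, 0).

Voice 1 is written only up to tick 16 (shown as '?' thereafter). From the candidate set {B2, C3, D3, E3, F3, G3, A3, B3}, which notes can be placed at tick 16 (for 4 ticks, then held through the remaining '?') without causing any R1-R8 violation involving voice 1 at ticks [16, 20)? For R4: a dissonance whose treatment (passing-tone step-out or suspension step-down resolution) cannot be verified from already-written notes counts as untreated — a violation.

B2: violates R2,R7
C3: violates R4
D3: legal
E3: violates R4
F3: violates R2,R4
G3: violates R3
A3: violates R3,R4
B3: violates R3

{D3}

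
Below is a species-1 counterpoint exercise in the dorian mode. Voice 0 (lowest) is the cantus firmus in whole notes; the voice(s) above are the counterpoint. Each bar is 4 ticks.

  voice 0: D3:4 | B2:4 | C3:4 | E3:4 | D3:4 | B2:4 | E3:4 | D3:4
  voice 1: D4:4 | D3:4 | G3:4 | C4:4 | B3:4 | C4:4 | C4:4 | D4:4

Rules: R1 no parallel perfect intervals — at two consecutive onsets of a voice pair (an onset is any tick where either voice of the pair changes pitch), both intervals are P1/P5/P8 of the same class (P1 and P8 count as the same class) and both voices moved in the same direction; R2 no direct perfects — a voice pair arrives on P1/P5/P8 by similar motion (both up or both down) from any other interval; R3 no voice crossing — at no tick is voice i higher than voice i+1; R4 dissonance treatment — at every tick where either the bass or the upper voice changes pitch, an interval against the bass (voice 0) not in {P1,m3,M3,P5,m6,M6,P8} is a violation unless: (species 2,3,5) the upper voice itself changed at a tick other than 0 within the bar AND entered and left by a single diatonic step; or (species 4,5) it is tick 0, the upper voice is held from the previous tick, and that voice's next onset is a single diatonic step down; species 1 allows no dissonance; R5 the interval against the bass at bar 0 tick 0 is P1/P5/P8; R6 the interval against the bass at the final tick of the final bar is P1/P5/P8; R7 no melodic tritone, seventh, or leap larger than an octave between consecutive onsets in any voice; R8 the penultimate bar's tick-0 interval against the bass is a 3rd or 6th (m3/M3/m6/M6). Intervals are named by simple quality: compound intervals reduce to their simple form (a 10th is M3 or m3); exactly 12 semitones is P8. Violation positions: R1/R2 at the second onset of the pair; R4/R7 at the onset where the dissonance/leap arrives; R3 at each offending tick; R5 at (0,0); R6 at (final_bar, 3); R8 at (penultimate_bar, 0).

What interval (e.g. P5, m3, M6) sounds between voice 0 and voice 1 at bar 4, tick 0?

voice 0=D3 voice 1=B3 -> M6

M6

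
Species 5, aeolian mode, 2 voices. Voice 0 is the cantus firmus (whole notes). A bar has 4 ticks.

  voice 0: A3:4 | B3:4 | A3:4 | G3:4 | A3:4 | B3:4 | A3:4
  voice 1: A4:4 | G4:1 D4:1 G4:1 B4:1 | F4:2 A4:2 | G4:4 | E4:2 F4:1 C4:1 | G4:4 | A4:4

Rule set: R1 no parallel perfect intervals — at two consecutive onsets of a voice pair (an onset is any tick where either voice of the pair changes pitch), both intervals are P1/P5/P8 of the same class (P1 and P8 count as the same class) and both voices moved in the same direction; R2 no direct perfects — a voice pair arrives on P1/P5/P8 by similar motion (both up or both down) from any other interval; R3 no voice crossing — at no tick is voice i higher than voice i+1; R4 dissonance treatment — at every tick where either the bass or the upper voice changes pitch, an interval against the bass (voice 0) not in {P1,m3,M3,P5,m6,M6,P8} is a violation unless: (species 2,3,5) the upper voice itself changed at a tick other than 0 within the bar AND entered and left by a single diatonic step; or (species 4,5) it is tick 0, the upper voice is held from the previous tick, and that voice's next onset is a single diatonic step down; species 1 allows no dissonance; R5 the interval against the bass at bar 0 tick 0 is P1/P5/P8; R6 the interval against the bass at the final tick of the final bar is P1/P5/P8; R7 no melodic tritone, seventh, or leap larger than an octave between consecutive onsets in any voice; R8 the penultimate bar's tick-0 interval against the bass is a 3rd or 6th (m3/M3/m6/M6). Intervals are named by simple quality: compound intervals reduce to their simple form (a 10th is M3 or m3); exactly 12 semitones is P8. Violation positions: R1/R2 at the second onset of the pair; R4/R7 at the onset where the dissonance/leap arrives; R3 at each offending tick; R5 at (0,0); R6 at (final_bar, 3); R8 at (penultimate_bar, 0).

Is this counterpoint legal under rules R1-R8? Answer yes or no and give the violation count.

bar 0: v0=A3 v1=A4 (P8)
bar 1: v0=B3 v1=G4 (m6)
bar 2: v0=A3 v1=F4 (m6)
bar 3: v0=G3 v1=G4 (P8)
bar 4: v0=A3 v1=E4 (P5)
bar 5: v0=B3 v1=G4 (m6)
bar 6: v0=A3 v1=A4 (P8)
  R7 @ bar2.0: B4->F4 leap 6st
  R1 @ bar3.0: A3/A4 P8 -> G3/G4 P8 similar

No (2 violations)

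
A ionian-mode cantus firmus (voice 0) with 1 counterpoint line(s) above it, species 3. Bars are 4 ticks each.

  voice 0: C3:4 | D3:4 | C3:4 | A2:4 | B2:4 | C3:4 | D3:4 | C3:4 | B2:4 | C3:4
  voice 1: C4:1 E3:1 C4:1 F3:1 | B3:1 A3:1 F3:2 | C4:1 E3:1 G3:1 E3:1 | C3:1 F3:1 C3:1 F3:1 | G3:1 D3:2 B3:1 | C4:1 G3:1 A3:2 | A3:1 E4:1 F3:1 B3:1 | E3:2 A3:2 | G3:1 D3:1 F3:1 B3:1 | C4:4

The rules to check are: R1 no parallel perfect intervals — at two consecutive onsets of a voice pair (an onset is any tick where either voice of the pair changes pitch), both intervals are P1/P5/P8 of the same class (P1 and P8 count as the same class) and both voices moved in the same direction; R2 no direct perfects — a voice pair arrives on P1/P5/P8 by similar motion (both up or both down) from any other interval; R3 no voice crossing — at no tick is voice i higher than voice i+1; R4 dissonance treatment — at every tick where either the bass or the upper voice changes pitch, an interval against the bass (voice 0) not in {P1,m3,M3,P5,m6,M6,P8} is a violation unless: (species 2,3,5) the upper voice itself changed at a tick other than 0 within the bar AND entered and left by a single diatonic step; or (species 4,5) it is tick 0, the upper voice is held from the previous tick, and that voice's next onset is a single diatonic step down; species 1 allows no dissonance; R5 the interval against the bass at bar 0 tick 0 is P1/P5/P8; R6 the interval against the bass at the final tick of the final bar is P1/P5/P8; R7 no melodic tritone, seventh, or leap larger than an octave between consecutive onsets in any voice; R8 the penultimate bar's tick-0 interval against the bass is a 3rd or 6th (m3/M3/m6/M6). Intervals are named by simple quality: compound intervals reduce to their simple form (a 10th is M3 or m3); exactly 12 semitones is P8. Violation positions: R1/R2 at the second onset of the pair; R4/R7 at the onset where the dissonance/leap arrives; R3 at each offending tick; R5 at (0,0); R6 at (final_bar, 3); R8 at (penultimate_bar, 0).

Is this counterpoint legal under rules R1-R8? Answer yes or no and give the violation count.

bar 0: v0=C3 v1=C4 (P8)
bar 1: v0=D3 v1=B3 (M6)
bar 2: v0=C3 v1=C4 (P8)
bar 3: v0=A2 v1=C3 (m3)
bar 4: v0=B2 v1=G3 (m6)
bar 5: v0=C3 v1=C4 (P8)
bar 6: v0=D3 v1=A3 (P5)
bar 7: v0=C3 v1=E3 (M3)
bar 8: v0=B2 v1=G3 (m6)
bar 9: v0=C3 v1=C4 (P8)
  R4 @ bar0.3: C3/F3 P4 untreated
  R7 @ bar1.0: F3->B3 leap 6st
  R1 @ bar5.0: B2/B3 P8 -> C3/C4 P8 similar
  R4 @ bar6.1: D3/E4 M2 untreated
  R7 @ bar6.2: E4->F3 leap 11st
  R7 @ bar6.3: F3->B3 leap 6st
  R4 @ bar8.2: B2/F3 TT untreated
  R7 @ bar8.3: F3->B3 leap 6st
  R1 @ bar9.0: B2/B3 P8 -> C3/C4 P8 similar

No (9 violations)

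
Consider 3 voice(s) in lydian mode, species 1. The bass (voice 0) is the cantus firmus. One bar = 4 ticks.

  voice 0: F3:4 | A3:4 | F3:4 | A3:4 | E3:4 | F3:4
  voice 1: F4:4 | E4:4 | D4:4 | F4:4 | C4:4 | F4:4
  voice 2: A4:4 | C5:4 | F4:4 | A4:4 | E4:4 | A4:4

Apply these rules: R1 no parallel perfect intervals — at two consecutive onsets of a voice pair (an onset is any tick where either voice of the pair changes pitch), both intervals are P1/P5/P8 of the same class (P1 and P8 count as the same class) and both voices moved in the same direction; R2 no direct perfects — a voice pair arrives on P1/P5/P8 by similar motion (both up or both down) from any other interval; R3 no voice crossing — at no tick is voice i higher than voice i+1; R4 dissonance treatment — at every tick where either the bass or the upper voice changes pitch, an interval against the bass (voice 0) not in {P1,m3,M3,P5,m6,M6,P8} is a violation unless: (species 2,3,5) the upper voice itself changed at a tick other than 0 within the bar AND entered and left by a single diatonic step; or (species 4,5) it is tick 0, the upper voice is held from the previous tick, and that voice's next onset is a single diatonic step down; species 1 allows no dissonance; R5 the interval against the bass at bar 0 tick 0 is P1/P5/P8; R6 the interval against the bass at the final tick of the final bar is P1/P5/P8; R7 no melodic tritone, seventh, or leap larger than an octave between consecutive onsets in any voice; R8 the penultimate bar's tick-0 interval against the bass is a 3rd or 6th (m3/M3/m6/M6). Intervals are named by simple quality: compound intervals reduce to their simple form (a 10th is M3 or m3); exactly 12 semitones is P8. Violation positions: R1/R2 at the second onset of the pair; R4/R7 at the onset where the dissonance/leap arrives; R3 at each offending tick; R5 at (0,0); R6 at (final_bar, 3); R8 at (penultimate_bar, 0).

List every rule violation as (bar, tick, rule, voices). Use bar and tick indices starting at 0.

bar 0: v0=F3 v1=F4 v2=A4 downbeat M3
bar 1: v0=A3 v1=E4 v2=C5 downbeat m3
bar 2: v0=F3 v1=D4 v2=F4 downbeat P8
bar 3: v0=A3 v1=F4 v2=A4 downbeat P8
bar 4: v0=E3 v1=C4 v2=E4 downbeat P8
bar 5: v0=F3 v1=F4 v2=A4 downbeat M3
  -> R5 @ bar 0 tick 0 v(0, 2): opens on M3
  -> R2 @ bar 2 tick 0 v(0, 2): A3/C5 m3 -> F3/F4 P8 similar
  -> R1 @ bar 3 tick 0 v(0, 2): F3/F4 P8 -> A3/A4 P8 similar
  -> R1 @ bar 4 tick 0 v(0, 2): A3/A4 P8 -> E3/E4 P8 similar
  -> R8 @ bar 4 tick 0 v(0, 2): penult P8 not 3rd/6th
  -> R2 @ bar 5 tick 0 v(0, 1): E3/C4 m6 -> F3/F4 P8 similar
  -> R6 @ bar 5 tick 3 v(0, 2): closes on M3

(0, 0, R5, (0, 2))
(2, 0, R2, (0, 2))
(3, 0, R1, (0, 2))
(4, 0, R1, (0, 2))
(4, 0, R8, (0, 2))
(5, 0, R2, (0, 1))
(5, 3, R6, (0, 2))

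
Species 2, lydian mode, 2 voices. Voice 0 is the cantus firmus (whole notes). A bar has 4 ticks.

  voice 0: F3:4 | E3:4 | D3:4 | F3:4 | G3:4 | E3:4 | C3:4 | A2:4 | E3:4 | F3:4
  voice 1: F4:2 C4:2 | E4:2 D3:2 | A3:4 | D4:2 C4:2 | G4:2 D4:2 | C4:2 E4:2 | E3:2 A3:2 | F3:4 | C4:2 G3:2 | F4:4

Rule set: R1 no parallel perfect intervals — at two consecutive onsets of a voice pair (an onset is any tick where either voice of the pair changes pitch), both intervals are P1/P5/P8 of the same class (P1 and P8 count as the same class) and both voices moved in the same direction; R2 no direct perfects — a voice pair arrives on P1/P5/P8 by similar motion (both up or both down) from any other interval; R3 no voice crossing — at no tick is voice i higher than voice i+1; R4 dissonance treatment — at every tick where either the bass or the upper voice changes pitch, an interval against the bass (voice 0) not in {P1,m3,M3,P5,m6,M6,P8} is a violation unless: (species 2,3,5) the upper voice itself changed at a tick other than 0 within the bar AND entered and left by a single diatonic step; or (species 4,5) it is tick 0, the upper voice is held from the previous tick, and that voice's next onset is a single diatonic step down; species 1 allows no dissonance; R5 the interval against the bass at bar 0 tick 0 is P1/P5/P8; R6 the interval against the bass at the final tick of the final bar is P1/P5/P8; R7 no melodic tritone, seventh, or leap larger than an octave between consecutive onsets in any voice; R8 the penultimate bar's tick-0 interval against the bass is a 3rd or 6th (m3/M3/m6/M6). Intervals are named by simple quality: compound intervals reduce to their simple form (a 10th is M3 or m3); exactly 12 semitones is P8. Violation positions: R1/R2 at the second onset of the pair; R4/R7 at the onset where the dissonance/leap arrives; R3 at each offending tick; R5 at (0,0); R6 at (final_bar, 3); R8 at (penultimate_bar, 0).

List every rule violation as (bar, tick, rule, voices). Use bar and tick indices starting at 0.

(1, 2, R3, (0, 1))
(1, 2, R4, (0, 1))
(1, 2, R7, (1,))
(1, 3, R3, (0, 1))
(4, 0, R2, (0, 1))
(9, 0, R2, (0, 1))
(9, 0, R7, (1,))

bar 0: v0=F3 v1=F4 downbeat P8
bar 1: v0=E3 v1=E4 downbeat P8
bar 2: v0=D3 v1=A3 downbeat P5
bar 3: v0=F3 v1=D4 downbeat M6
bar 4: v0=G3 v1=G4 downbeat P8
bar 5: v0=E3 v1=C4 downbeat m6
bar 6: v0=C3 v1=E3 downbeat M3
bar 7: v0=A2 v1=F3 downbeat m6
bar 8: v0=E3 v1=C4 downbeat m6
bar 9: v0=F3 v1=F4 downbeat P8
  -> R3 @ bar 1 tick 2 v(0, 1): E3 above D3
  -> R4 @ bar 1 tick 2 v(0, 1): E3/D3 M2 untreated
  -> R7 @ bar 1 tick 2 v(1,): E4->D3 leap 14st
  -> R3 @ bar 1 tick 3 v(0, 1): E3 above D3
  -> R2 @ bar 4 tick 0 v(0, 1): F3/C4 P5 -> G3/G4 P8 similar
  -> R2 @ bar 9 tick 0 v(0, 1): E3/G3 m3 -> F3/F4 P8 similar
  -> R7 @ bar 9 tick 0 v(1,): G3->F4 leap 10st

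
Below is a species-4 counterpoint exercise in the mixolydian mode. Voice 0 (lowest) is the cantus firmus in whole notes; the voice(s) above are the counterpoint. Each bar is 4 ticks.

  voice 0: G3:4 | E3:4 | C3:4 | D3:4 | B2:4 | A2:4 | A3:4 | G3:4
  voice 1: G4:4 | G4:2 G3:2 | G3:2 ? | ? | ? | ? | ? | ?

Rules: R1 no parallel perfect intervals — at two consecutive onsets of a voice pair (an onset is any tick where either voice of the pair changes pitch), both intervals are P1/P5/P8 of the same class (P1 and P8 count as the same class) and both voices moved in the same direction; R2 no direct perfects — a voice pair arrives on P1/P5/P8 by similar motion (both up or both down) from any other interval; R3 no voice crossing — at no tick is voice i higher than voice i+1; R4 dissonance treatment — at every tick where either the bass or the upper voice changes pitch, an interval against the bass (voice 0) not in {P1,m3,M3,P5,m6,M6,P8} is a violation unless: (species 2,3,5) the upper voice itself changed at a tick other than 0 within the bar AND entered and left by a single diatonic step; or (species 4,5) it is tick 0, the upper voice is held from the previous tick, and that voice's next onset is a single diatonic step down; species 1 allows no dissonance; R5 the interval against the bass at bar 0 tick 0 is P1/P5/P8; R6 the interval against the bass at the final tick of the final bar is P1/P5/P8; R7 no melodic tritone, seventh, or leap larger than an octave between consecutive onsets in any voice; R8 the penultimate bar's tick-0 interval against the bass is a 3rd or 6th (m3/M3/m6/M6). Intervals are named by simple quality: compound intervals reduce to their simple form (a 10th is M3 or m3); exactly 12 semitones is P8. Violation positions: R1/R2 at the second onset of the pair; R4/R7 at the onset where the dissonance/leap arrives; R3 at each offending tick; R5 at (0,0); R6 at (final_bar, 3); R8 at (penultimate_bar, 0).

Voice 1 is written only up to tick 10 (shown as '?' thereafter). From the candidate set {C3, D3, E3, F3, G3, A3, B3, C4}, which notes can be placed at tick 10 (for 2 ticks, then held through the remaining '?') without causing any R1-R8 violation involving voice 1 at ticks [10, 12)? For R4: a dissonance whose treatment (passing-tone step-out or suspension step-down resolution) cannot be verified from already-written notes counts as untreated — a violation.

{A3, C3, C4, E3, G3}

C3: legal
D3: violates R4
E3: legal
F3: violates R4
G3: legal
A3: legal
B3: violates R4
C4: legal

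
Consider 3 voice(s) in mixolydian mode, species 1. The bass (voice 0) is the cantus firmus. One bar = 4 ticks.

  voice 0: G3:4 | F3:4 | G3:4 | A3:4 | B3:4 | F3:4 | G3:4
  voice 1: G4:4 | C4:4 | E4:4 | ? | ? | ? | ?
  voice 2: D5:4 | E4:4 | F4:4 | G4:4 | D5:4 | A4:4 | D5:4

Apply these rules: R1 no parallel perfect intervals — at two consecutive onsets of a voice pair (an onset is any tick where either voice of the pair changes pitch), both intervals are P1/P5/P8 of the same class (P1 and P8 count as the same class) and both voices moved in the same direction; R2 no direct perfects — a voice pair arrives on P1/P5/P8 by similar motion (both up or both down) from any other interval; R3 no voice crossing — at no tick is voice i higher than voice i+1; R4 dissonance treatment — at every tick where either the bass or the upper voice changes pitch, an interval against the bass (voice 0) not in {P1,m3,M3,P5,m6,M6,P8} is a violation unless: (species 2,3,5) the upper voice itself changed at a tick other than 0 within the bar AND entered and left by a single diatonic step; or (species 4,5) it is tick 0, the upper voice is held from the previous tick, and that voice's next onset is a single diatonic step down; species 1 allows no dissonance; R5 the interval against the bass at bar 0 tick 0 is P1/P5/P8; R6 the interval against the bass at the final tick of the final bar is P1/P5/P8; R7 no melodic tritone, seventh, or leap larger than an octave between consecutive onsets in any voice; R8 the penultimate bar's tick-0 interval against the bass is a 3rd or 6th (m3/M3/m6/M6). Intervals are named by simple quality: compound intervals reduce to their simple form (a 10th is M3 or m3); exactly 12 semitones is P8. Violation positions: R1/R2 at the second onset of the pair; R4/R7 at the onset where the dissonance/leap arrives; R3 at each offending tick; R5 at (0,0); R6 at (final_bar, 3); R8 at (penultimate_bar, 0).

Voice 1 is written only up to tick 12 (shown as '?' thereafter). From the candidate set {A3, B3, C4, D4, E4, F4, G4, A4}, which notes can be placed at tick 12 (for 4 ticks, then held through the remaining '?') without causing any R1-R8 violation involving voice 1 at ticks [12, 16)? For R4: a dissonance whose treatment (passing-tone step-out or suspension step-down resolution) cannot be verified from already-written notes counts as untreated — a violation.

{A3, C4, E4, F4}

A3: legal
B3: violates R4
C4: legal
D4: violates R4
E4: legal
F4: legal
G4: violates R2,R4
A4: violates R2,R3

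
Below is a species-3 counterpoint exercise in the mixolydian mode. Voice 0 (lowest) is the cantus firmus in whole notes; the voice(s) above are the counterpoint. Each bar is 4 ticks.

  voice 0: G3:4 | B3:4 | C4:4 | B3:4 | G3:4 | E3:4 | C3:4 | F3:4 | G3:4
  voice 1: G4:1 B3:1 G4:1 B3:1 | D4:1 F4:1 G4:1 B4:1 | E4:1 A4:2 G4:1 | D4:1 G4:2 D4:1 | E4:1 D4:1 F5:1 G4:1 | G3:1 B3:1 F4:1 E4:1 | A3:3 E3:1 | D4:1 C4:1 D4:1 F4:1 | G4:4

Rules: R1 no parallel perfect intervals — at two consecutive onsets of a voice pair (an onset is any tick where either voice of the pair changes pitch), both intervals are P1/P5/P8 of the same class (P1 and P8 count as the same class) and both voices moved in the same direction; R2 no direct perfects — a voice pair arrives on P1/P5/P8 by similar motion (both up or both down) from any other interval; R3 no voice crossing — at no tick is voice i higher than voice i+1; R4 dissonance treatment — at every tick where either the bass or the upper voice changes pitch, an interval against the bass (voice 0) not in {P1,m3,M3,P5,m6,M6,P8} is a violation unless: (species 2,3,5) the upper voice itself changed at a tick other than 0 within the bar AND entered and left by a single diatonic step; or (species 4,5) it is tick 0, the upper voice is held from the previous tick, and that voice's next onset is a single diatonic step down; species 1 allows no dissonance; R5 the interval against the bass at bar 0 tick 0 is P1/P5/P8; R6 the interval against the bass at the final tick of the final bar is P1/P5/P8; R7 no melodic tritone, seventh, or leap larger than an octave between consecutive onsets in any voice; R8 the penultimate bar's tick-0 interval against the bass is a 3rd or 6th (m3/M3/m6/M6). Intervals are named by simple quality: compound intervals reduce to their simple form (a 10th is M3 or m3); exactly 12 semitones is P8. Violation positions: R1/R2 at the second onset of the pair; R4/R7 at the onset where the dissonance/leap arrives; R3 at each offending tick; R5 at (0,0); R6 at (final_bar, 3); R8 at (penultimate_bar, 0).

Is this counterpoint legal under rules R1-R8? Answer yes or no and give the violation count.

No (8 violations)

bar 0: v0=G3 v1=G4 (P8)
bar 1: v0=B3 v1=D4 (m3)
bar 2: v0=C4 v1=E4 (M3)
bar 3: v0=B3 v1=D4 (m3)
bar 4: v0=G3 v1=E4 (M6)
bar 5: v0=E3 v1=G3 (m3)
bar 6: v0=C3 v1=A3 (M6)
bar 7: v0=F3 v1=D4 (M6)
bar 8: v0=G3 v1=G4 (P8)
  R4 @ bar1.1: B3/F4 TT untreated
  R4 @ bar4.2: G3/F5 m7 untreated
  R7 @ bar4.2: D4->F5 leap 15st
  R7 @ bar4.3: F5->G4 leap 10st
  R4 @ bar5.2: E3/F4 m2 untreated
  R7 @ bar5.2: B3->F4 leap 6st
  R7 @ bar7.0: E3->D4 leap 10st
  R1 @ bar8.0: F3/F4 P8 -> G3/G4 P8 similar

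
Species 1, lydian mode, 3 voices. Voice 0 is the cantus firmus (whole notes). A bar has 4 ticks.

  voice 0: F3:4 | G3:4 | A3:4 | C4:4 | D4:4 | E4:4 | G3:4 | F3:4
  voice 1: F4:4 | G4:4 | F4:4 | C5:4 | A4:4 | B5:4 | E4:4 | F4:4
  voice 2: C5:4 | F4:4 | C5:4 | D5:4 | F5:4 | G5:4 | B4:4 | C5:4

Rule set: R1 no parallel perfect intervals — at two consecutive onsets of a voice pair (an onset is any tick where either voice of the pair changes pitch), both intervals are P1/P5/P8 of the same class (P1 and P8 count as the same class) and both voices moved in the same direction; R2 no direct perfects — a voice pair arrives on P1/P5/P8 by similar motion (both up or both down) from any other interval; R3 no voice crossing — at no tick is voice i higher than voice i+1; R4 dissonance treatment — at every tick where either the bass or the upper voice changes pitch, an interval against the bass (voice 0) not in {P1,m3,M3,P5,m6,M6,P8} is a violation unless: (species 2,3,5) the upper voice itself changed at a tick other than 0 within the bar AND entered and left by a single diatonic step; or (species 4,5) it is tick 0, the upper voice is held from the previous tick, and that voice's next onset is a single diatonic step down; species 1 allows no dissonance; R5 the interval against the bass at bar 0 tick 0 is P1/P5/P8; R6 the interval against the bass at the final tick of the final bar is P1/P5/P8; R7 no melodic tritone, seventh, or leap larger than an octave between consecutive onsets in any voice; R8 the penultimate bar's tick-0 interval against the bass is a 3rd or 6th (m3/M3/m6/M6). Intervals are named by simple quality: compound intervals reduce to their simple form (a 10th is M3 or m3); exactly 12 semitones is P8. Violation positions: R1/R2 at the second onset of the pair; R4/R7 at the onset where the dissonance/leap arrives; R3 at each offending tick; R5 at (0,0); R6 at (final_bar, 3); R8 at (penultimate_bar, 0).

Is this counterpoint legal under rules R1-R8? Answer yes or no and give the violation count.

No (17 violations)

bar 0: v0=F3 v1=F4 v2=C5 (P5)
bar 1: v0=G3 v1=G4 v2=F4 (m7)
bar 2: v0=A3 v1=F4 v2=C5 (m3)
bar 3: v0=C4 v1=C5 v2=D5 (M2)
bar 4: v0=D4 v1=A4 v2=F5 (m3)
bar 5: v0=E4 v1=B5 v2=G5 (m3)
bar 6: v0=G3 v1=E4 v2=B4 (M3)
bar 7: v0=F3 v1=F4 v2=C5 (P5)
  R1 @ bar1.0: F3/F4 P8 -> G3/G4 P8 similar
  R3 @ bar1.0: G4 above F4
  R4 @ bar1.0: G3/F4 m7 untreated
  R3 @ bar1.1: G4 above F4
  R3 @ bar1.2: G4 above F4
  R3 @ bar1.3: G4 above F4
  R2 @ bar3.0: A3/F4 m6 -> C4/C5 P8 similar
  R4 @ bar3.0: C4/D5 M2 untreated
  R1 @ bar5.0: D4/A4 P5 -> E4/B5 P5 similar
  R3 @ bar5.0: B5 above G5
  R7 @ bar5.0: A4->B5 leap 14st
  R3 @ bar5.1: B5 above G5
  R3 @ bar5.2: B5 above G5
  R3 @ bar5.3: B5 above G5
  R2 @ bar6.0: B5/G5 M3 -> E4/B4 P5 similar
  R7 @ bar6.0: B5->E4 leap 19st
  R1 @ bar7.0: E4/B4 P5 -> F4/C5 P5 similar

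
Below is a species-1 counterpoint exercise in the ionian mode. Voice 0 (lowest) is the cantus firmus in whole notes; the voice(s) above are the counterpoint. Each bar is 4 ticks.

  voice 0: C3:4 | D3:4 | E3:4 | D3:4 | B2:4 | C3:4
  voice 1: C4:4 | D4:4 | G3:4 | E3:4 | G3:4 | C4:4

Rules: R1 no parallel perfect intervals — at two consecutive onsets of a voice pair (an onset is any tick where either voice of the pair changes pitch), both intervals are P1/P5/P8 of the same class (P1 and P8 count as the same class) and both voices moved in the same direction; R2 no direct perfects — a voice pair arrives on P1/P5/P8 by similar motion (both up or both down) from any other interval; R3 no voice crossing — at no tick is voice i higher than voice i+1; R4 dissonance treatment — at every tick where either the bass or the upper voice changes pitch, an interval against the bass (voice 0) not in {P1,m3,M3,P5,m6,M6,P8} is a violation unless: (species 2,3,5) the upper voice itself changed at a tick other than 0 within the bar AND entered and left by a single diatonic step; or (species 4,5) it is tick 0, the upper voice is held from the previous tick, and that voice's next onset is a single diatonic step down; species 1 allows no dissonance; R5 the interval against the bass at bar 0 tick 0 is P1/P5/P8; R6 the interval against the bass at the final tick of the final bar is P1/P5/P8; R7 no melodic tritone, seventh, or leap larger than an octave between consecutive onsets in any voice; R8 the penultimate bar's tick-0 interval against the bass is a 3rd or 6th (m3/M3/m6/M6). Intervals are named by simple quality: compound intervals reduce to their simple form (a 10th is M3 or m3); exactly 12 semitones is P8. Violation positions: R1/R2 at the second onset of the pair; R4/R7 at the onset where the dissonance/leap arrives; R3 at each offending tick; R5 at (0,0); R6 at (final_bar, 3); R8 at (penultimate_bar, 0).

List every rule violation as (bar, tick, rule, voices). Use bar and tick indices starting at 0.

bar 0: v0=C3 v1=C4 downbeat P8
bar 1: v0=D3 v1=D4 downbeat P8
bar 2: v0=E3 v1=G3 downbeat m3
bar 3: v0=D3 v1=E3 downbeat M2
bar 4: v0=B2 v1=G3 downbeat m6
bar 5: v0=C3 v1=C4 downbeat P8
  -> R1 @ bar 1 tick 0 v(0, 1): C3/C4 P8 -> D3/D4 P8 similar
  -> R4 @ bar 3 tick 0 v(0, 1): D3/E3 M2 untreated
  -> R2 @ bar 5 tick 0 v(0, 1): B2/G3 m6 -> C3/C4 P8 similar

(1, 0, R1, (0, 1))
(3, 0, R4, (0, 1))
(5, 0, R2, (0, 1))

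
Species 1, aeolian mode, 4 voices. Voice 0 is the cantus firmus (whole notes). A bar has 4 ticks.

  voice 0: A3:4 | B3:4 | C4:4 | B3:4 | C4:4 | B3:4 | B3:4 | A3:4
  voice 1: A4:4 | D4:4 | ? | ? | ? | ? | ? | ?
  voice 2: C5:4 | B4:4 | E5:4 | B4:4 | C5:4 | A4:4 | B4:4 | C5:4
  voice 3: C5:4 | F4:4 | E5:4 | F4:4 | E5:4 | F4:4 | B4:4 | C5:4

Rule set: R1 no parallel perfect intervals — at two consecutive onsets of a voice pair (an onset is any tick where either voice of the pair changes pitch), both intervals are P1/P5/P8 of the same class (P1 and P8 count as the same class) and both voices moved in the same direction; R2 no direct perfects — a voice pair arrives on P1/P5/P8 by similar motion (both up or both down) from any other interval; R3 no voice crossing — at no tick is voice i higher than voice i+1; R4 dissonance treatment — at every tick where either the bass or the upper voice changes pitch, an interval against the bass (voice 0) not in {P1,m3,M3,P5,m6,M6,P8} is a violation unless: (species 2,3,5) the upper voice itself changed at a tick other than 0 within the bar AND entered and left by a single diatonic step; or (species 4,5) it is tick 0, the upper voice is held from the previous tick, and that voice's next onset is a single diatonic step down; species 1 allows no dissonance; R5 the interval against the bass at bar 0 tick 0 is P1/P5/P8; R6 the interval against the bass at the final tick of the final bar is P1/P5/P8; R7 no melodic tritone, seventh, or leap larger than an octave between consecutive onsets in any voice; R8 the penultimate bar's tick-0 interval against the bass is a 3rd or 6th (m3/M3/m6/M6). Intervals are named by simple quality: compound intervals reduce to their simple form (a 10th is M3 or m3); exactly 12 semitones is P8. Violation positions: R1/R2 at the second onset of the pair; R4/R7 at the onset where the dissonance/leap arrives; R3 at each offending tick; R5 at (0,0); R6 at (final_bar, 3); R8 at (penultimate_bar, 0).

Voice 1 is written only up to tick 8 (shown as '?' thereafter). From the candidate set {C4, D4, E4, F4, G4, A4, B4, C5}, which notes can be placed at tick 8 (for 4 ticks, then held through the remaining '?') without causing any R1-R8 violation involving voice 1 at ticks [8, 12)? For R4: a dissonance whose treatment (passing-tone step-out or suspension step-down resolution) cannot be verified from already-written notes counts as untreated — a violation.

{C4}

C4: legal
D4: violates R4
E4: violates R2
F4: violates R4
G4: violates R2
A4: violates R2
B4: violates R4
C5: violates R2,R7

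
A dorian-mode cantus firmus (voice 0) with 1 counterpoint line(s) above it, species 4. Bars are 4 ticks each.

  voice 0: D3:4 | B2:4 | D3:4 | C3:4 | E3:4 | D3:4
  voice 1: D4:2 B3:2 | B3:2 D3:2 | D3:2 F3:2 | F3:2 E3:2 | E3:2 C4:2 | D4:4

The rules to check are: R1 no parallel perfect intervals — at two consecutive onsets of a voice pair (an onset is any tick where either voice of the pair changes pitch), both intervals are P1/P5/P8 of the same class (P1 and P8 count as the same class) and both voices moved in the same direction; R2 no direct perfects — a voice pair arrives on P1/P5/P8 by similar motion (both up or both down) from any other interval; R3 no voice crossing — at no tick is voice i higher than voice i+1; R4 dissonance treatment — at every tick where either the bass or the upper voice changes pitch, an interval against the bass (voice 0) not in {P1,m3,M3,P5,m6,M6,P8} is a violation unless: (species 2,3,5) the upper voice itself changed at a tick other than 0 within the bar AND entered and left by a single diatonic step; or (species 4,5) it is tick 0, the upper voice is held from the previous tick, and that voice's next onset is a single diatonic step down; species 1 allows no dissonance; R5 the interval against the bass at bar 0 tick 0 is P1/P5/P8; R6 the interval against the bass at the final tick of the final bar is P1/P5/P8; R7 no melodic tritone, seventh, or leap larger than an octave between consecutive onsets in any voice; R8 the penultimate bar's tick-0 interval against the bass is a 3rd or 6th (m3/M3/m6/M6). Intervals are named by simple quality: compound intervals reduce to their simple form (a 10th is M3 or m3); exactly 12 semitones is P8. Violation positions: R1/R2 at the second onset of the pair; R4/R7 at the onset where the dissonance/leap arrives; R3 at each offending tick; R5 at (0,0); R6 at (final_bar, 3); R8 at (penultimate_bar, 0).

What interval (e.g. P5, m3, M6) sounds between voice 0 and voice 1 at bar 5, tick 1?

P8

voice 0=D3 voice 1=D4 -> P8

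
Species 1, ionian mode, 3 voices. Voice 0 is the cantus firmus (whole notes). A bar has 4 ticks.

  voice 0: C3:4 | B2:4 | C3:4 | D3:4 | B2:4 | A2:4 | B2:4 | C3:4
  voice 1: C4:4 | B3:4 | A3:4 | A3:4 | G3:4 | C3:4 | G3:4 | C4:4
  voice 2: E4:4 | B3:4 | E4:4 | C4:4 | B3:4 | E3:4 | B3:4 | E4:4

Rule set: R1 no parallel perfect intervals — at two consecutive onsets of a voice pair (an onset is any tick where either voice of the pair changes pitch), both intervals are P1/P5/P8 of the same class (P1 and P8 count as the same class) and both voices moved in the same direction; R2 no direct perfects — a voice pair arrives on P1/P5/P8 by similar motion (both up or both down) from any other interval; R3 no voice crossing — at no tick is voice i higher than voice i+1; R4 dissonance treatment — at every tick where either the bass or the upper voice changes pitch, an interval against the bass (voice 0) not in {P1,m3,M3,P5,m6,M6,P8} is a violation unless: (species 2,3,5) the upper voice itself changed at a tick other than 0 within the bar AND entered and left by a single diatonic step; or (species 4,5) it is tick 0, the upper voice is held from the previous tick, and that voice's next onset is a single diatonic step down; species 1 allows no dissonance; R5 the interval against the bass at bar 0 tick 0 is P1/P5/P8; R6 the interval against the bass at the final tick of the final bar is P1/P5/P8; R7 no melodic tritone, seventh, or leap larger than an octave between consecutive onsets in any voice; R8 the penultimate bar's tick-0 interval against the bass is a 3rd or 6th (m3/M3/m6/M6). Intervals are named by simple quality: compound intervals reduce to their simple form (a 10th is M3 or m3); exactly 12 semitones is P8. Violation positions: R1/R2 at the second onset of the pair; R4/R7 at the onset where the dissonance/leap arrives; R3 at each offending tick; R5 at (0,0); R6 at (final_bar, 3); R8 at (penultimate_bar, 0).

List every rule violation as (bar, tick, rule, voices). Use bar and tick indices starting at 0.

bar 0: v0=C3 v1=C4 v2=E4 downbeat M3
bar 1: v0=B2 v1=B3 v2=B3 downbeat P8
bar 2: v0=C3 v1=A3 v2=E4 downbeat M3
bar 3: v0=D3 v1=A3 v2=C4 downbeat m7
bar 4: v0=B2 v1=G3 v2=B3 downbeat P8
bar 5: v0=A2 v1=C3 v2=E3 downbeat P5
bar 6: v0=B2 v1=G3 v2=B3 downbeat P8
bar 7: v0=C3 v1=C4 v2=E4 downbeat M3
  -> R5 @ bar 0 tick 0 v(0, 2): opens on M3
  -> R1 @ bar 1 tick 0 v(0, 1): C3/C4 P8 -> B2/B3 P8 similar
  -> R2 @ bar 1 tick 0 v(0, 2): C3/E4 M3 -> B2/B3 P8 similar
  -> R2 @ bar 1 tick 0 v(1, 2): C4/E4 M3 -> B3/B3 P1 similar
  -> R4 @ bar 3 tick 0 v(0, 2): D3/C4 m7 untreated
  -> R2 @ bar 4 tick 0 v(0, 2): D3/C4 m7 -> B2/B3 P8 similar
  -> R2 @ bar 5 tick 0 v(0, 2): B2/B3 P8 -> A2/E3 P5 similar
  -> R2 @ bar 6 tick 0 v(0, 2): A2/E3 P5 -> B2/B3 P8 similar
  -> R8 @ bar 6 tick 0 v(0, 2): penult P8 not 3rd/6th
  -> R2 @ bar 7 tick 0 v(0, 1): B2/G3 m6 -> C3/C4 P8 similar
  -> R6 @ bar 7 tick 3 v(0, 2): closes on M3

(0, 0, R5, (0, 2))
(1, 0, R1, (0, 1))
(1, 0, R2, (0, 2))
(1, 0, R2, (1, 2))
(3, 0, R4, (0, 2))
(4, 0, R2, (0, 2))
(5, 0, R2, (0, 2))
(6, 0, R2, (0, 2))
(6, 0, R8, (0, 2))
(7, 0, R2, (0, 1))
(7, 3, R6, (0, 2))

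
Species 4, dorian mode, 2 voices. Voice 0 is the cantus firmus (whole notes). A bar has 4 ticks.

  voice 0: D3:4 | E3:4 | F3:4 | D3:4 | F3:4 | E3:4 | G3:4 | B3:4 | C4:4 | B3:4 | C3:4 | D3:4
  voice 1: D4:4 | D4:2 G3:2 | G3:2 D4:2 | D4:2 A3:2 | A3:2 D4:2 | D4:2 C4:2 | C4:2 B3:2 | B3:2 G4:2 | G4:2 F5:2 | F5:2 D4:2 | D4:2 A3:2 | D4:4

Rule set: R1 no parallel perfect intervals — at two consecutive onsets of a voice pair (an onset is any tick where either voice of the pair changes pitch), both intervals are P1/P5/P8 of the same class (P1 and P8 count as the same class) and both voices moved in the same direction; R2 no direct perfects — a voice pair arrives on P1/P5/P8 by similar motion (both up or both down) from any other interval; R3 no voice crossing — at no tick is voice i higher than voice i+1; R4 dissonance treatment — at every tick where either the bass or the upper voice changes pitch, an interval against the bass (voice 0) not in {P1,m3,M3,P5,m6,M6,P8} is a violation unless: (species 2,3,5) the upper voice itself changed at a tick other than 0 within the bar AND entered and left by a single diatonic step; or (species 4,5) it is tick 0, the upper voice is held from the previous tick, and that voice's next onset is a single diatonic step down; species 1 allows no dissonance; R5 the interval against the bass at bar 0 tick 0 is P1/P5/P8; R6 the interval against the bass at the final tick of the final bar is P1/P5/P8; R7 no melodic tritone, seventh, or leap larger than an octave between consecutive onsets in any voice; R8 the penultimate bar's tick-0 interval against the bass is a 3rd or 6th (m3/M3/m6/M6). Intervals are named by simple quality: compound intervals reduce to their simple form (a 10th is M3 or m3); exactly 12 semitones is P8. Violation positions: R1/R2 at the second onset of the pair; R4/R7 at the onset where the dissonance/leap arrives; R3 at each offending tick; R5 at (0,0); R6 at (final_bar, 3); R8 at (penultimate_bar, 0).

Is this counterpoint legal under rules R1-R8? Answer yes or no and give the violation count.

No (10 violations)

bar 0: v0=D3 v1=D4 (P8)
bar 1: v0=E3 v1=D4 (m7)
bar 2: v0=F3 v1=G3 (M2)
bar 3: v0=D3 v1=D4 (P8)
bar 4: v0=F3 v1=A3 (M3)
bar 5: v0=E3 v1=D4 (m7)
bar 6: v0=G3 v1=C4 (P4)
bar 7: v0=B3 v1=B3 (P1)
bar 8: v0=C4 v1=G4 (P5)
bar 9: v0=B3 v1=F5 (TT)
bar 10: v0=C3 v1=D4 (M2)
bar 11: v0=D3 v1=D4 (P8)
  R4 @ bar1.0: E3/D4 m7 untreated
  R4 @ bar2.0: F3/G3 M2 untreated
  R4 @ bar8.2: C4/F5 P4 untreated
  R7 @ bar8.2: G4->F5 leap 10st
  R4 @ bar9.0: B3/F5 TT untreated
  R7 @ bar9.2: F5->D4 leap 15st
  R4 @ bar10.0: C3/D4 M2 untreated
  R7 @ bar10.0: B3->C3 leap 11st
  R8 @ bar10.0: penult M2 not 3rd/6th
  R2 @ bar11.0: C3/A3 M6 -> D3/D4 P8 similar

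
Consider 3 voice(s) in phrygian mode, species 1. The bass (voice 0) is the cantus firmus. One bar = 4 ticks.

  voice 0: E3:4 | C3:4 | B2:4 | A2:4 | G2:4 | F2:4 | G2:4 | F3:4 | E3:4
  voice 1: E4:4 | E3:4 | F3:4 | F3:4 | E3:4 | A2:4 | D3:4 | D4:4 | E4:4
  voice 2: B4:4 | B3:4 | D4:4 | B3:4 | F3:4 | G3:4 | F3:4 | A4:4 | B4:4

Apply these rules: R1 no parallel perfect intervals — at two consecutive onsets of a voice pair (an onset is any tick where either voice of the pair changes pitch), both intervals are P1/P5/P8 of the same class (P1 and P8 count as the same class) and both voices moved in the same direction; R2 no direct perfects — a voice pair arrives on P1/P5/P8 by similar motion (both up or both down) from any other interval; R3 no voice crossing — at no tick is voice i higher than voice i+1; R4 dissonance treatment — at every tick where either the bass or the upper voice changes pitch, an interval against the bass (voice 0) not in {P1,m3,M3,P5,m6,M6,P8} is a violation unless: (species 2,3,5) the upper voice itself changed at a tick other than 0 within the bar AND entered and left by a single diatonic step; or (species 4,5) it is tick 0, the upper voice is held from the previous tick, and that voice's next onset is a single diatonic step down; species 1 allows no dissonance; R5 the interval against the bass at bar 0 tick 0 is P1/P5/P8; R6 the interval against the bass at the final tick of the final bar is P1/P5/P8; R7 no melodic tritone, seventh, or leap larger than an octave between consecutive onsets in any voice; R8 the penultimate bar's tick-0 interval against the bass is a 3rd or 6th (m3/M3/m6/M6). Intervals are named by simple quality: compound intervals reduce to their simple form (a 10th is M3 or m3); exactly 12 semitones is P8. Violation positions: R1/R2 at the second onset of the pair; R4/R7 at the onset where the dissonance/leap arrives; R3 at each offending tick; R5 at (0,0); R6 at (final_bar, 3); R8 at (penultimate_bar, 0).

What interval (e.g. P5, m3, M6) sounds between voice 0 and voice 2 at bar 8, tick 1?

voice 0=E3 voice 2=B4 -> P5

P5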